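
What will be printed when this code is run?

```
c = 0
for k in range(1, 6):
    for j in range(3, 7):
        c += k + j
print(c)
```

k=1,j=3: c = 0+4 = 4
k=1,j=4: c = 4+5 = 9
k=1,j=5: c = 9+6 = 15
k=1,j=6: c = 15+7 = 22
k=2,j=3: c = 22+5 = 27
k=2,j=4: c = 27+6 = 33
k=2,j=5: c = 33+7 = 40
k=2,j=6: c = 40+8 = 48
k=3,j=3: c = 48+6 = 54
k=3,j=4: c = 54+7 = 61
k=3,j=5: c = 61+8 = 69
k=3,j=6: c = 69+9 = 78
k=4,j=3: c = 78+7 = 85
k=4,j=4: c = 85+8 = 93
k=4,j=5: c = 93+9 = 102
k=4,j=6: c = 102+10 = 112
k=5,j=3: c = 112+8 = 120
k=5,j=4: c = 120+9 = 129
k=5,j=5: c = 129+10 = 139
k=5,j=6: c = 139+11 = 150

150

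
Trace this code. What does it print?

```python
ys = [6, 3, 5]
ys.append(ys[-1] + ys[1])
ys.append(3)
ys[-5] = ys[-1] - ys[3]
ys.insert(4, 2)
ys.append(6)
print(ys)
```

[-5, 3, 5, 8, 2, 3, 6]

append ys[-1]+ys[1] = 5+3 = 8 → [6, 3, 5, 8]
append 3 → [6, 3, 5, 8, 3]
ys[-5] = ys[-1]-ys[3] = 3-8 = -5 → [-5, 3, 5, 8, 3]
insert 2 at 4 → [-5, 3, 5, 8, 2, 3]
append 6 → [-5, 3, 5, 8, 2, 3, 6]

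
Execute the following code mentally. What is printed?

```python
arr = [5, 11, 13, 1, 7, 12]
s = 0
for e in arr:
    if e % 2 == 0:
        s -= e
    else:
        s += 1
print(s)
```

e=5: not even, s = 0+1 = 1
e=11: not even, s = 1+1 = 2
e=13: not even, s = 2+1 = 3
e=1: not even, s = 3+1 = 4
e=7: not even, s = 4+1 = 5
e=12: even, s = 5-12 = -7

-7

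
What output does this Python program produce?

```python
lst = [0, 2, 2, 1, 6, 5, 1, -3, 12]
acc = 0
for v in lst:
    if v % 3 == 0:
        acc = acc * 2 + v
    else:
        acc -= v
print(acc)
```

-34

v=0: %3==0, acc = 0*2+0 = 0
v=2: not %3==0, acc = 0-2 = -2
v=2: not %3==0, acc = (-2)-2 = -4
v=1: not %3==0, acc = (-4)-1 = -5
v=6: %3==0, acc = (-5)*2+6 = -4
v=5: not %3==0, acc = (-4)-5 = -9
v=1: not %3==0, acc = (-9)-1 = -10
v=-3: %3==0, acc = (-10)*2+(-3) = -23
v=12: %3==0, acc = (-23)*2+12 = -34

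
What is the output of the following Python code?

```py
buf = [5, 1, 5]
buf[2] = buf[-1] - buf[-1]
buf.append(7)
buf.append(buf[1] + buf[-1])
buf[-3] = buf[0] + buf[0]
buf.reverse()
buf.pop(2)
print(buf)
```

[8, 7, 1, 5]

buf[2] = buf[-1]-buf[-1] = 5-5 = 0 → [5, 1, 0]
append 7 → [5, 1, 0, 7]
append buf[1]+buf[-1] = 1+7 = 8 → [5, 1, 0, 7, 8]
buf[-3] = buf[0]+buf[0] = 5+5 = 10 → [5, 1, 10, 7, 8]
reverse → [8, 7, 10, 1, 5]
pop(2) removes 10 → [8, 7, 1, 5]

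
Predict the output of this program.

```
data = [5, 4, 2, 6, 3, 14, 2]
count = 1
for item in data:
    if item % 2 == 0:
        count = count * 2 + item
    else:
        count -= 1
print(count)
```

130

item=5: not even, count = 1-1 = 0
item=4: even, count = 0*2+4 = 4
item=2: even, count = 4*2+2 = 10
item=6: even, count = 10*2+6 = 26
item=3: not even, count = 26-1 = 25
item=14: even, count = 25*2+14 = 64
item=2: even, count = 64*2+2 = 130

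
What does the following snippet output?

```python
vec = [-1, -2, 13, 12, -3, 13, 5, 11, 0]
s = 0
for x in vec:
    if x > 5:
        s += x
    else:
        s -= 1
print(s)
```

44

x=-1: not >5, s = 0-1 = -1
x=-2: not >5, s = (-1)-1 = -2
x=13: >5, s = (-2)+13 = 11
x=12: >5, s = 11+12 = 23
x=-3: not >5, s = 23-1 = 22
x=13: >5, s = 22+13 = 35
x=5: not >5, s = 35-1 = 34
x=11: >5, s = 34+11 = 45
x=0: not >5, s = 45-1 = 44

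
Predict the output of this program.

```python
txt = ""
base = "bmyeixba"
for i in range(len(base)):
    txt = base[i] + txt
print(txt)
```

i=0: prepend 'b' → 'b'
i=1: prepend 'm' → 'mb'
i=2: prepend 'y' → 'ymb'
i=3: prepend 'e' → 'eymb'
i=4: prepend 'i' → 'ieymb'
i=5: prepend 'x' → 'xieymb'
i=6: prepend 'b' → 'bxieymb'
i=7: prepend 'a' → 'abxieymb'

abxieymb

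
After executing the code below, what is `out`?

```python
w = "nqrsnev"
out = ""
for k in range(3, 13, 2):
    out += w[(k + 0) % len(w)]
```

'senrn'

k=3: add w[3]='s' → 's'
k=5: add w[5]='e' → 'se'
k=7: add w[0]='n' → 'sen'
k=9: add w[2]='r' → 'senr'
k=11: add w[4]='n' → 'senrn'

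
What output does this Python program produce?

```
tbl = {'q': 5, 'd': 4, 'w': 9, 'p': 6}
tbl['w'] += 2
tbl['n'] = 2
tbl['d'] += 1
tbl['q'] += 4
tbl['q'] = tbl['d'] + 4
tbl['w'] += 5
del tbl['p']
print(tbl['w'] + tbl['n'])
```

tbl['w'] = 9+2 = 11 → {'q': 5, 'd': 4, 'w': 11, 'p': 6}
tbl['n'] = 2 → {'q': 5, 'd': 4, 'w': 11, 'p': 6, 'n': 2}
tbl['d'] = 4+1 = 5 → {'q': 5, 'd': 5, 'w': 11, 'p': 6, 'n': 2}
tbl['q'] = 5+4 = 9 → {'q': 9, 'd': 5, 'w': 11, 'p': 6, 'n': 2}
tbl['q'] = tbl['d']+4 = 9 → {'q': 9, 'd': 5, 'w': 11, 'p': 6, 'n': 2}
tbl['w'] = 11+5 = 16 → {'q': 9, 'd': 5, 'w': 16, 'p': 6, 'n': 2}
del 'p' → {'q': 9, 'd': 5, 'w': 16, 'n': 2}
tbl['w']+tbl['n'] = 16+2 = 18

18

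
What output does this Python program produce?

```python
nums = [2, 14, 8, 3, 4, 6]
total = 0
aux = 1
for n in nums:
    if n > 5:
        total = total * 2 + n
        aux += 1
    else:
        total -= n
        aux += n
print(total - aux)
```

n=2: not >5, total = 0-2 = -2; aux=3
n=14: >5, total = (-2)*2+14 = 10; aux=4
n=8: >5, total = 10*2+8 = 28; aux=5
n=3: not >5, total = 28-3 = 25; aux=8
n=4: not >5, total = 25-4 = 21; aux=12
n=6: >5, total = 21*2+6 = 48; aux=13
total-aux = 48-13 = 35

35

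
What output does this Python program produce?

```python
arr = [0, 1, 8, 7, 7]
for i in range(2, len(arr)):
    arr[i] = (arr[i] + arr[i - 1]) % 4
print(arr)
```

[0, 1, 1, 0, 3]

i=2: arr[2] = (8+1)%4 = 1 → [0, 1, 1, 7, 7]
i=3: arr[3] = (7+1)%4 = 0 → [0, 1, 1, 0, 7]
i=4: arr[4] = (7+0)%4 = 3 → [0, 1, 1, 0, 3]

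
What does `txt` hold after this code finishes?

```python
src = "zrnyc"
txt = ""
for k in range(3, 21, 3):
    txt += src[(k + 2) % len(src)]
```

'zyrcnz'

k=3: add src[0]='z' → 'z'
k=6: add src[3]='y' → 'zy'
k=9: add src[1]='r' → 'zyr'
k=12: add src[4]='c' → 'zyrc'
k=15: add src[2]='n' → 'zyrcn'
k=18: add src[0]='z' → 'zyrcnz'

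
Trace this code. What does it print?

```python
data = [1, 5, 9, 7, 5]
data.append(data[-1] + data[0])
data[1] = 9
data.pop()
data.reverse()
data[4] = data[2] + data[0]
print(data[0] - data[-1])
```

-9

append data[-1]+data[0] = 5+1 = 6 → [1, 5, 9, 7, 5, 6]
data[1] = 9 → [1, 9, 9, 7, 5, 6]
pop() removes 6 → [1, 9, 9, 7, 5]
reverse → [5, 7, 9, 9, 1]
data[4] = data[2]+data[0] = 9+5 = 14 → [5, 7, 9, 9, 14]
data[0]-data[-1] = 5-14 = -9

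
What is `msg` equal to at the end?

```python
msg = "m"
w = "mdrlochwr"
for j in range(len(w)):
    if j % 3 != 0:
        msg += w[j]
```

'mdrocwr'

j=0: skip
j=1: add 'd' → 'md'
j=2: add 'r' → 'mdr'
j=3: skip
j=4: add 'o' → 'mdro'
j=5: add 'c' → 'mdroc'
j=6: skip
j=7: add 'w' → 'mdrocw'
j=8: add 'r' → 'mdrocwr'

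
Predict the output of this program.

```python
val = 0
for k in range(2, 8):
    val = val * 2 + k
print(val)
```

k=2: val = 0*2+2 = 2
k=3: val = 2*2+3 = 7
k=4: val = 7*2+4 = 18
k=5: val = 18*2+5 = 41
k=6: val = 41*2+6 = 88
k=7: val = 88*2+7 = 183

183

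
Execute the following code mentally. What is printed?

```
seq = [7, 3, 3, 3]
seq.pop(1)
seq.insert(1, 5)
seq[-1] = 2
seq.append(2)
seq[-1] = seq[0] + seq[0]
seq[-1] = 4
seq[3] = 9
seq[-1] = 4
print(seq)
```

[7, 5, 3, 9, 4]

pop(1) removes 3 → [7, 3, 3]
insert 5 at 1 → [7, 5, 3, 3]
seq[-1] = 2 → [7, 5, 3, 2]
append 2 → [7, 5, 3, 2, 2]
seq[-1] = seq[0]+seq[0] = 7+7 = 14 → [7, 5, 3, 2, 14]
seq[-1] = 4 → [7, 5, 3, 2, 4]
seq[3] = 9 → [7, 5, 3, 9, 4]
seq[-1] = 4 → [7, 5, 3, 9, 4]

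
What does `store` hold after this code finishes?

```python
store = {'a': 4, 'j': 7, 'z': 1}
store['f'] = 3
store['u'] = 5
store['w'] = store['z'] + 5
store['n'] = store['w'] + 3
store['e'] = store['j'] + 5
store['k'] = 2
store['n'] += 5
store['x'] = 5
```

{'a': 4, 'j': 7, 'z': 1, 'f': 3, 'u': 5, 'w': 6, 'n': 14, 'e': 12, 'k': 2, 'x': 5}

store['f'] = 3 → {'a': 4, 'j': 7, 'z': 1, 'f': 3}
store['u'] = 5 → {'a': 4, 'j': 7, 'z': 1, 'f': 3, 'u': 5}
store['w'] = store['z']+5 = 6 → {'a': 4, 'j': 7, 'z': 1, 'f': 3, 'u': 5, 'w': 6}
store['n'] = store['w']+3 = 9 → {'a': 4, 'j': 7, 'z': 1, 'f': 3, 'u': 5, 'w': 6, 'n': 9}
store['e'] = store['j']+5 = 12 → {'a': 4, 'j': 7, 'z': 1, 'f': 3, 'u': 5, 'w': 6, 'n': 9, 'e': 12}
store['k'] = 2 → {'a': 4, 'j': 7, 'z': 1, 'f': 3, 'u': 5, 'w': 6, 'n': 9, 'e': 12, 'k': 2}
store['n'] = 9+5 = 14 → {'a': 4, 'j': 7, 'z': 1, 'f': 3, 'u': 5, 'w': 6, 'n': 14, 'e': 12, 'k': 2}
store['x'] = 5 → {'a': 4, 'j': 7, 'z': 1, 'f': 3, 'u': 5, 'w': 6, 'n': 14, 'e': 12, 'k': 2, 'x': 5}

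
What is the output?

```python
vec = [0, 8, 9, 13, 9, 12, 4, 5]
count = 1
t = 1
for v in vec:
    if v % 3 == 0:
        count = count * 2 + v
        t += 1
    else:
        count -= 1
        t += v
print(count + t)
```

v=0: %3==0, count = 1*2+0 = 2; t=2
v=8: not %3==0, count = 2-1 = 1; t=10
v=9: %3==0, count = 1*2+9 = 11; t=11
v=13: not %3==0, count = 11-1 = 10; t=24
v=9: %3==0, count = 10*2+9 = 29; t=25
v=12: %3==0, count = 29*2+12 = 70; t=26
v=4: not %3==0, count = 70-1 = 69; t=30
v=5: not %3==0, count = 69-1 = 68; t=35
count+t = 68+35 = 103

103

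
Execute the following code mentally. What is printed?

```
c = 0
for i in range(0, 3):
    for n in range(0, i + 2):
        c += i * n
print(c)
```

15

i=0,n=0: c = 0+0 = 0
i=0,n=1: c = 0+0 = 0
i=1,n=0: c = 0+0 = 0
i=1,n=1: c = 0+1 = 1
i=1,n=2: c = 1+2 = 3
i=2,n=0: c = 3+0 = 3
i=2,n=1: c = 3+2 = 5
i=2,n=2: c = 5+4 = 9
i=2,n=3: c = 9+6 = 15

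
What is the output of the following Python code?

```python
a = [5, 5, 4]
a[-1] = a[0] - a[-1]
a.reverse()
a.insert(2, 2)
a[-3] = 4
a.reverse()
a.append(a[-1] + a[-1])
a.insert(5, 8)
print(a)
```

[5, 2, 4, 1, 2, 8]

a[-1] = a[0]-a[-1] = 5-4 = 1 → [5, 5, 1]
reverse → [1, 5, 5]
insert 2 at 2 → [1, 5, 2, 5]
a[-3] = 4 → [1, 4, 2, 5]
reverse → [5, 2, 4, 1]
append a[-1]+a[-1] = 1+1 = 2 → [5, 2, 4, 1, 2]
insert 8 at 5 → [5, 2, 4, 1, 2, 8]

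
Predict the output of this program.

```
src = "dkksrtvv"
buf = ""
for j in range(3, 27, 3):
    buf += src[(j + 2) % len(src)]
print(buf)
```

tdsvkrvk

j=3: add src[5]='t' → 't'
j=6: add src[0]='d' → 'td'
j=9: add src[3]='s' → 'tds'
j=12: add src[6]='v' → 'tdsv'
j=15: add src[1]='k' → 'tdsvk'
j=18: add src[4]='r' → 'tdsvkr'
j=21: add src[7]='v' → 'tdsvkrv'
j=24: add src[2]='k' → 'tdsvkrvk'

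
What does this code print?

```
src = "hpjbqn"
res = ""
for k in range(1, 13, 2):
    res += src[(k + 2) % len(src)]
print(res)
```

k=1: add src[3]='b' → 'b'
k=3: add src[5]='n' → 'bn'
k=5: add src[1]='p' → 'bnp'
k=7: add src[3]='b' → 'bnpb'
k=9: add src[5]='n' → 'bnpbn'
k=11: add src[1]='p' → 'bnpbnp'

bnpbnp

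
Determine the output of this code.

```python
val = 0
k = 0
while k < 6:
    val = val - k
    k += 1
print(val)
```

-15

k=0: val = 0-0 = 0
k=1: val = 0-1 = -1
k=2: val = (-1)-2 = -3
k=3: val = (-3)-3 = -6
k=4: val = (-6)-4 = -10
k=5: val = (-10)-5 = -15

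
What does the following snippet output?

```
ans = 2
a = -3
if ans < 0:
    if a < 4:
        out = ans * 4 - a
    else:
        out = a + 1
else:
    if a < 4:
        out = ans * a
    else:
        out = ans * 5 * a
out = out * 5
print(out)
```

-30

ans=2, a=-3
ans < 0 is False; a < 4 is True
→ out = ans * a = -6
out = (-6)*5 = -30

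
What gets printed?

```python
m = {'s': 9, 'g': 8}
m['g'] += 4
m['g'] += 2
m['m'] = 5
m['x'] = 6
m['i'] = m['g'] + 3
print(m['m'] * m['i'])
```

85

m['g'] = 8+4 = 12 → {'s': 9, 'g': 12}
m['g'] = 12+2 = 14 → {'s': 9, 'g': 14}
m['m'] = 5 → {'s': 9, 'g': 14, 'm': 5}
m['x'] = 6 → {'s': 9, 'g': 14, 'm': 5, 'x': 6}
m['i'] = m['g']+3 = 17 → {'s': 9, 'g': 14, 'm': 5, 'x': 6, 'i': 17}
m['m']*m['i'] = 5*17 = 85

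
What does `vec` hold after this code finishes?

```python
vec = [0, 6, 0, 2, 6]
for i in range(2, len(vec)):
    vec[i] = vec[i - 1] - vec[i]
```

[0, 6, 6, 4, -2]

i=2: vec[2] = 6-0 = 6 → [0, 6, 6, 2, 6]
i=3: vec[3] = 6-2 = 4 → [0, 6, 6, 4, 6]
i=4: vec[4] = 4-6 = -2 → [0, 6, 6, 4, -2]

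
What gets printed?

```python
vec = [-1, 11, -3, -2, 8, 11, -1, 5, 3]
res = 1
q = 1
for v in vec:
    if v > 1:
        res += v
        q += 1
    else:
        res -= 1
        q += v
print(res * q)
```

v=-1: not >1, res = 1-1 = 0; q=0
v=11: >1, res = 0+11 = 11; q=1
v=-3: not >1, res = 11-1 = 10; q=-2
v=-2: not >1, res = 10-1 = 9; q=-4
v=8: >1, res = 9+8 = 17; q=-3
v=11: >1, res = 17+11 = 28; q=-2
v=-1: not >1, res = 28-1 = 27; q=-3
v=5: >1, res = 27+5 = 32; q=-2
v=3: >1, res = 32+3 = 35; q=-1
res*q = 35*(-1) = -35

-35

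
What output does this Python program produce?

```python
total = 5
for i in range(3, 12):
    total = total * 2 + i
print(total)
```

i=3: total = 5*2+3 = 13
i=4: total = 13*2+4 = 30
i=5: total = 30*2+5 = 65
i=6: total = 65*2+6 = 136
i=7: total = 136*2+7 = 279
i=8: total = 279*2+8 = 566
i=9: total = 566*2+9 = 1141
i=10: total = 1141*2+10 = 2292
i=11: total = 2292*2+11 = 4595

4595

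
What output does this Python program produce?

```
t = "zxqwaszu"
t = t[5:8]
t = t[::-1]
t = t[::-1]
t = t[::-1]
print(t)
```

slice [5:8] → 'szu'
reverse → 'uzs'
reverse → 'szu'
reverse → 'uzs'

uzs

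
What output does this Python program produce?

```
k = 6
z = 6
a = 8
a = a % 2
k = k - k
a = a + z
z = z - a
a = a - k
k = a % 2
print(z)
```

0

a = 8%2 = 0
k = 6-6 = 0
a = 0+6 = 6
z = 6-6 = 0
a = 6-0 = 6
k = 6%2 = 0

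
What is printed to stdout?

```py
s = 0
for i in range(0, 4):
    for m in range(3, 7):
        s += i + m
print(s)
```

96

i=0,m=3: s = 0+3 = 3
i=0,m=4: s = 3+4 = 7
i=0,m=5: s = 7+5 = 12
i=0,m=6: s = 12+6 = 18
i=1,m=3: s = 18+4 = 22
i=1,m=4: s = 22+5 = 27
i=1,m=5: s = 27+6 = 33
i=1,m=6: s = 33+7 = 40
i=2,m=3: s = 40+5 = 45
i=2,m=4: s = 45+6 = 51
i=2,m=5: s = 51+7 = 58
i=2,m=6: s = 58+8 = 66
i=3,m=3: s = 66+6 = 72
i=3,m=4: s = 72+7 = 79
i=3,m=5: s = 79+8 = 87
i=3,m=6: s = 87+9 = 96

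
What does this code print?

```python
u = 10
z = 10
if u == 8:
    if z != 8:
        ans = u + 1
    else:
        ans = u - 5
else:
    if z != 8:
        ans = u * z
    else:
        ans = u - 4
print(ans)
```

100

u=10, z=10
u == 8 is False; z != 8 is True
→ ans = u * z = 100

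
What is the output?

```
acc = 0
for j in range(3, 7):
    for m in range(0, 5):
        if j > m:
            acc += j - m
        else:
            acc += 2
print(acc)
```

57

j=3,m=0: 3>0, acc = 0+3 = 3
j=3,m=1: 3>1, acc = 3+2 = 5
j=3,m=2: 3>2, acc = 5+1 = 6
j=3,m=3: not 3>3, acc = 6+2 = 8
j=3,m=4: not 3>4, acc = 8+2 = 10
j=4,m=0: 4>0, acc = 10+4 = 14
j=4,m=1: 4>1, acc = 14+3 = 17
j=4,m=2: 4>2, acc = 17+2 = 19
j=4,m=3: 4>3, acc = 19+1 = 20
j=4,m=4: not 4>4, acc = 20+2 = 22
j=5,m=0: 5>0, acc = 22+5 = 27
j=5,m=1: 5>1, acc = 27+4 = 31
j=5,m=2: 5>2, acc = 31+3 = 34
j=5,m=3: 5>3, acc = 34+2 = 36
j=5,m=4: 5>4, acc = 36+1 = 37
j=6,m=0: 6>0, acc = 37+6 = 43
j=6,m=1: 6>1, acc = 43+5 = 48
j=6,m=2: 6>2, acc = 48+4 = 52
j=6,m=3: 6>3, acc = 52+3 = 55
j=6,m=4: 6>4, acc = 55+2 = 57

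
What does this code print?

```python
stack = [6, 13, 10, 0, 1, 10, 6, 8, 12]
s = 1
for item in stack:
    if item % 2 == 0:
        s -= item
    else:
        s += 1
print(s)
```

-49

item=6: even, s = 1-6 = -5
item=13: not even, s = (-5)+1 = -4
item=10: even, s = (-4)-10 = -14
item=0: even, s = (-14)-0 = -14
item=1: not even, s = (-14)+1 = -13
item=10: even, s = (-13)-10 = -23
item=6: even, s = (-23)-6 = -29
item=8: even, s = (-29)-8 = -37
item=12: even, s = (-37)-12 = -49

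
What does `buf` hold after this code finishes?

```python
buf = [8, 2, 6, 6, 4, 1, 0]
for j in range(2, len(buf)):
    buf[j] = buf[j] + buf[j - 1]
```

[8, 2, 8, 14, 18, 19, 19]

j=2: buf[2] = 6+2 = 8 → [8, 2, 8, 6, 4, 1, 0]
j=3: buf[3] = 6+8 = 14 → [8, 2, 8, 14, 4, 1, 0]
j=4: buf[4] = 4+14 = 18 → [8, 2, 8, 14, 18, 1, 0]
j=5: buf[5] = 1+18 = 19 → [8, 2, 8, 14, 18, 19, 0]
j=6: buf[6] = 0+19 = 19 → [8, 2, 8, 14, 18, 19, 19]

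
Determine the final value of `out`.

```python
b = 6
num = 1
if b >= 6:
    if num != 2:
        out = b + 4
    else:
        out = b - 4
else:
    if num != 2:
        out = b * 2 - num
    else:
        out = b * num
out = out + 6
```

b=6, num=1
b >= 6 is True; num != 2 is True
→ out = b + 4 = 10
out = 10+6 = 16

16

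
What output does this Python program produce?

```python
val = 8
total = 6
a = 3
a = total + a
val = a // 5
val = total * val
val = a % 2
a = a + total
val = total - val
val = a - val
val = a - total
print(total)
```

a = 6+3 = 9
val = 9//5 = 1
val = 6*1 = 6
val = 9%2 = 1
a = 9+6 = 15
val = 6-1 = 5
val = 15-5 = 10
val = 15-6 = 9

6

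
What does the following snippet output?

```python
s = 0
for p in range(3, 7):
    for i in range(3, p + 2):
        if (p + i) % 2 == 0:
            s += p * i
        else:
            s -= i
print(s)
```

88

p=3,i=3: even sum, s = 0+9 = 9
p=3,i=4: odd sum, s = 9-4 = 5
p=4,i=3: odd sum, s = 5-3 = 2
p=4,i=4: even sum, s = 2+16 = 18
p=4,i=5: odd sum, s = 18-5 = 13
p=5,i=3: even sum, s = 13+15 = 28
p=5,i=4: odd sum, s = 28-4 = 24
p=5,i=5: even sum, s = 24+25 = 49
p=5,i=6: odd sum, s = 49-6 = 43
p=6,i=3: odd sum, s = 43-3 = 40
p=6,i=4: even sum, s = 40+24 = 64
p=6,i=5: odd sum, s = 64-5 = 59
p=6,i=6: even sum, s = 59+36 = 95
p=6,i=7: odd sum, s = 95-7 = 88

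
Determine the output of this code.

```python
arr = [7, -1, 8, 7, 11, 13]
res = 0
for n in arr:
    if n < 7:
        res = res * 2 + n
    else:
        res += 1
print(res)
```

n=7: not <7, res = 0+1 = 1
n=-1: <7, res = 1*2+(-1) = 1
n=8: not <7, res = 1+1 = 2
n=7: not <7, res = 2+1 = 3
n=11: not <7, res = 3+1 = 4
n=13: not <7, res = 4+1 = 5

5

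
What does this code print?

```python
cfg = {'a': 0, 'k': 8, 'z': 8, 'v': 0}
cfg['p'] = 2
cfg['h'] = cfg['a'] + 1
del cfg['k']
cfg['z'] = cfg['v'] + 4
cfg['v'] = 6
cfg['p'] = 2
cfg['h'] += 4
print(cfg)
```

cfg['p'] = 2 → {'a': 0, 'k': 8, 'z': 8, 'v': 0, 'p': 2}
cfg['h'] = cfg['a']+1 = 1 → {'a': 0, 'k': 8, 'z': 8, 'v': 0, 'p': 2, 'h': 1}
del 'k' → {'a': 0, 'z': 8, 'v': 0, 'p': 2, 'h': 1}
cfg['z'] = cfg['v']+4 = 4 → {'a': 0, 'z': 4, 'v': 0, 'p': 2, 'h': 1}
cfg['v'] = 6 → {'a': 0, 'z': 4, 'v': 6, 'p': 2, 'h': 1}
cfg['p'] = 2 → {'a': 0, 'z': 4, 'v': 6, 'p': 2, 'h': 1}
cfg['h'] = 1+4 = 5 → {'a': 0, 'z': 4, 'v': 6, 'p': 2, 'h': 5}

{'a': 0, 'z': 4, 'v': 6, 'p': 2, 'h': 5}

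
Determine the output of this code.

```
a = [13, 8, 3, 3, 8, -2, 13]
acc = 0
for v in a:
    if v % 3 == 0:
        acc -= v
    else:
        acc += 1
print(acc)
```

-1

v=13: not %3==0, acc = 0+1 = 1
v=8: not %3==0, acc = 1+1 = 2
v=3: %3==0, acc = 2-3 = -1
v=3: %3==0, acc = (-1)-3 = -4
v=8: not %3==0, acc = (-4)+1 = -3
v=-2: not %3==0, acc = (-3)+1 = -2
v=13: not %3==0, acc = (-2)+1 = -1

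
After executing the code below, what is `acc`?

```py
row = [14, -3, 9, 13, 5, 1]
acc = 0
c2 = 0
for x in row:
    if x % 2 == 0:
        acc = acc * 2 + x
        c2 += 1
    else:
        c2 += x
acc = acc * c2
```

x=14: even, acc = 0*2+14 = 14; c2=1
x=-3: not even; c2=-2
x=9: not even; c2=7
x=13: not even; c2=20
x=5: not even; c2=25
x=1: not even; c2=26
acc*c2 = 14*26 = 364

364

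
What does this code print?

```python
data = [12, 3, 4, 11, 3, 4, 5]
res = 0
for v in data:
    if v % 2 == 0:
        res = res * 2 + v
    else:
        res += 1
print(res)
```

v=12: even, res = 0*2+12 = 12
v=3: not even, res = 12+1 = 13
v=4: even, res = 13*2+4 = 30
v=11: not even, res = 30+1 = 31
v=3: not even, res = 31+1 = 32
v=4: even, res = 32*2+4 = 68
v=5: not even, res = 68+1 = 69

69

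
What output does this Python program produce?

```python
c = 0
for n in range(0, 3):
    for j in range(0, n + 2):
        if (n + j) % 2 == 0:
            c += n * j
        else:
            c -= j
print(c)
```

n=0,j=0: even sum, c = 0+0 = 0
n=0,j=1: odd sum, c = 0-1 = -1
n=1,j=0: odd sum, c = (-1)-0 = -1
n=1,j=1: even sum, c = (-1)+1 = 0
n=1,j=2: odd sum, c = 0-2 = -2
n=2,j=0: even sum, c = (-2)+0 = -2
n=2,j=1: odd sum, c = (-2)-1 = -3
n=2,j=2: even sum, c = (-3)+4 = 1
n=2,j=3: odd sum, c = 1-3 = -2

-2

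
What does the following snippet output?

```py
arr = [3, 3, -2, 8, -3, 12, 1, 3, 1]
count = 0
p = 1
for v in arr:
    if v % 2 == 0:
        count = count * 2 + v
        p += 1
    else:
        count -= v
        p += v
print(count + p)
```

-15

v=3: not even, count = 0-3 = -3; p=4
v=3: not even, count = (-3)-3 = -6; p=7
v=-2: even, count = (-6)*2+(-2) = -14; p=8
v=8: even, count = (-14)*2+8 = -20; p=9
v=-3: not even, count = (-20)-(-3) = -17; p=6
v=12: even, count = (-17)*2+12 = -22; p=7
v=1: not even, count = (-22)-1 = -23; p=8
v=3: not even, count = (-23)-3 = -26; p=11
v=1: not even, count = (-26)-1 = -27; p=12
count+p = (-27)+12 = -15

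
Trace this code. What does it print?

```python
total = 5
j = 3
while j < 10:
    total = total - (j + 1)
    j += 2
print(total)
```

j=3: total = 5-4 = 1
j=5: total = 1-6 = -5
j=7: total = (-5)-8 = -13
j=9: total = (-13)-10 = -23

-23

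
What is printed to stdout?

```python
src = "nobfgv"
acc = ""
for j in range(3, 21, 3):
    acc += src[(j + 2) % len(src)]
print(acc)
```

j=3: add src[5]='v' → 'v'
j=6: add src[2]='b' → 'vb'
j=9: add src[5]='v' → 'vbv'
j=12: add src[2]='b' → 'vbvb'
j=15: add src[5]='v' → 'vbvbv'
j=18: add src[2]='b' → 'vbvbvb'

vbvbvb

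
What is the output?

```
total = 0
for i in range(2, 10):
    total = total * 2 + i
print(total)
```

757

i=2: total = 0*2+2 = 2
i=3: total = 2*2+3 = 7
i=4: total = 7*2+4 = 18
i=5: total = 18*2+5 = 41
i=6: total = 41*2+6 = 88
i=7: total = 88*2+7 = 183
i=8: total = 183*2+8 = 374
i=9: total = 374*2+9 = 757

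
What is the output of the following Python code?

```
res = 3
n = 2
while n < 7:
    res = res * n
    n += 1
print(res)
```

n=2: res = 3*2 = 6
n=3: res = 6*3 = 18
n=4: res = 18*4 = 72
n=5: res = 72*5 = 360
n=6: res = 360*6 = 2160

2160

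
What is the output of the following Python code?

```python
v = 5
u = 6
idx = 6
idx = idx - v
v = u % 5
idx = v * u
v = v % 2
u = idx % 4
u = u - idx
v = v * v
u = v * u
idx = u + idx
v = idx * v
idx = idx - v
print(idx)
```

0

idx = 6-5 = 1
v = 6%5 = 1
idx = 1*6 = 6
v = 1%2 = 1
u = 6%4 = 2
u = 2-6 = -4
v = 1*1 = 1
u = 1*(-4) = -4
idx = (-4)+6 = 2
v = 2*1 = 2
idx = 2-2 = 0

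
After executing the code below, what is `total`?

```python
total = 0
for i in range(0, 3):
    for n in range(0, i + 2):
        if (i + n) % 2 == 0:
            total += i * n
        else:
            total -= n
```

i=0,n=0: even sum, total = 0+0 = 0
i=0,n=1: odd sum, total = 0-1 = -1
i=1,n=0: odd sum, total = (-1)-0 = -1
i=1,n=1: even sum, total = (-1)+1 = 0
i=1,n=2: odd sum, total = 0-2 = -2
i=2,n=0: even sum, total = (-2)+0 = -2
i=2,n=1: odd sum, total = (-2)-1 = -3
i=2,n=2: even sum, total = (-3)+4 = 1
i=2,n=3: odd sum, total = 1-3 = -2

-2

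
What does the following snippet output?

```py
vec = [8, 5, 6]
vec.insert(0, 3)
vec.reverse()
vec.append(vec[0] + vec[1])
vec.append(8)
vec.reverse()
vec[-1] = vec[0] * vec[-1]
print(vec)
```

[8, 11, 3, 8, 5, 48]

insert 3 at 0 → [3, 8, 5, 6]
reverse → [6, 5, 8, 3]
append vec[0]+vec[1] = 6+5 = 11 → [6, 5, 8, 3, 11]
append 8 → [6, 5, 8, 3, 11, 8]
reverse → [8, 11, 3, 8, 5, 6]
vec[-1] = vec[0]*vec[-1] = 8*6 = 48 → [8, 11, 3, 8, 5, 48]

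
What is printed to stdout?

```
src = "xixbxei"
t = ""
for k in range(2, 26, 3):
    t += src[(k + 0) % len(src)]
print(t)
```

xeixxbix

k=2: add src[2]='x' → 'x'
k=5: add src[5]='e' → 'xe'
k=8: add src[1]='i' → 'xei'
k=11: add src[4]='x' → 'xeix'
k=14: add src[0]='x' → 'xeixx'
k=17: add src[3]='b' → 'xeixxb'
k=20: add src[6]='i' → 'xeixxbi'
k=23: add src[2]='x' → 'xeixxbix'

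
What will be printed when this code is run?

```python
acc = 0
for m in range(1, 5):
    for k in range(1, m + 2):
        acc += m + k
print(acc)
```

74

m=1,k=1: acc = 0+2 = 2
m=1,k=2: acc = 2+3 = 5
m=2,k=1: acc = 5+3 = 8
m=2,k=2: acc = 8+4 = 12
m=2,k=3: acc = 12+5 = 17
m=3,k=1: acc = 17+4 = 21
m=3,k=2: acc = 21+5 = 26
m=3,k=3: acc = 26+6 = 32
m=3,k=4: acc = 32+7 = 39
m=4,k=1: acc = 39+5 = 44
m=4,k=2: acc = 44+6 = 50
m=4,k=3: acc = 50+7 = 57
m=4,k=4: acc = 57+8 = 65
m=4,k=5: acc = 65+9 = 74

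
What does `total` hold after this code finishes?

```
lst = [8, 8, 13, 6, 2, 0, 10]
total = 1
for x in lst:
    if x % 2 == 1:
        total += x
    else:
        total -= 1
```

8

x=8: not odd, total = 1-1 = 0
x=8: not odd, total = 0-1 = -1
x=13: odd, total = (-1)+13 = 12
x=6: not odd, total = 12-1 = 11
x=2: not odd, total = 11-1 = 10
x=0: not odd, total = 10-1 = 9
x=10: not odd, total = 9-1 = 8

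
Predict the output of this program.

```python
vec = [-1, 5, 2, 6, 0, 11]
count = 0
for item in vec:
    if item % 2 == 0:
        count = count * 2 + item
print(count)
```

item=-1: not even
item=5: not even
item=2: even, count = 0*2+2 = 2
item=6: even, count = 2*2+6 = 10
item=0: even, count = 10*2+0 = 20
item=11: not even

20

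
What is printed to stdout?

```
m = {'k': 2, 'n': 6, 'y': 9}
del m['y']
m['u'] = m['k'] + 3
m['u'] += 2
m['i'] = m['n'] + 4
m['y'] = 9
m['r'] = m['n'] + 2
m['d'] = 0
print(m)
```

del 'y' → {'k': 2, 'n': 6}
m['u'] = m['k']+3 = 5 → {'k': 2, 'n': 6, 'u': 5}
m['u'] = 5+2 = 7 → {'k': 2, 'n': 6, 'u': 7}
m['i'] = m['n']+4 = 10 → {'k': 2, 'n': 6, 'u': 7, 'i': 10}
m['y'] = 9 → {'k': 2, 'n': 6, 'u': 7, 'i': 10, 'y': 9}
m['r'] = m['n']+2 = 8 → {'k': 2, 'n': 6, 'u': 7, 'i': 10, 'y': 9, 'r': 8}
m['d'] = 0 → {'k': 2, 'n': 6, 'u': 7, 'i': 10, 'y': 9, 'r': 8, 'd': 0}

{'k': 2, 'n': 6, 'u': 7, 'i': 10, 'y': 9, 'r': 8, 'd': 0}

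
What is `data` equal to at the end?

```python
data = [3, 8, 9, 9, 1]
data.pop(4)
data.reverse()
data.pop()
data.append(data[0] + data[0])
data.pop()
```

[9, 9, 8]

pop(4) removes 1 → [3, 8, 9, 9]
reverse → [9, 9, 8, 3]
pop() removes 3 → [9, 9, 8]
append data[0]+data[0] = 9+9 = 18 → [9, 9, 8, 18]
pop() removes 18 → [9, 9, 8]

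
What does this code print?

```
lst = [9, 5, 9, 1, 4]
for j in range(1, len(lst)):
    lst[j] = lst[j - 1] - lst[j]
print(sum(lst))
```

j=1: lst[1] = 9-5 = 4 → [9, 4, 9, 1, 4]
j=2: lst[2] = 4-9 = -5 → [9, 4, -5, 1, 4]
j=3: lst[3] = (-5)-1 = -6 → [9, 4, -5, -6, 4]
j=4: lst[4] = (-6)-4 = -10 → [9, 4, -5, -6, -10]
sum = -8

-8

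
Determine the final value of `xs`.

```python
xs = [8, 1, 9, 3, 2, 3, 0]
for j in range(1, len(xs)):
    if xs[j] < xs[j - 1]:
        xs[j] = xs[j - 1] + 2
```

j=1: 1<8, xs[1] = 8+2 = 10 → [8, 10, 9, 3, 2, 3, 0]
j=2: 9<10, xs[2] = 10+2 = 12 → [8, 10, 12, 3, 2, 3, 0]
j=3: 3<12, xs[3] = 12+2 = 14 → [8, 10, 12, 14, 2, 3, 0]
j=4: 2<14, xs[4] = 14+2 = 16 → [8, 10, 12, 14, 16, 3, 0]
j=5: 3<16, xs[5] = 16+2 = 18 → [8, 10, 12, 14, 16, 18, 0]
j=6: 0<18, xs[6] = 18+2 = 20 → [8, 10, 12, 14, 16, 18, 20]

[8, 10, 12, 14, 16, 18, 20]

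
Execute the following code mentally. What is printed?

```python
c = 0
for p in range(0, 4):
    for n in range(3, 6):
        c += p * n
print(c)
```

p=0,n=3: c = 0+0 = 0
p=0,n=4: c = 0+0 = 0
p=0,n=5: c = 0+0 = 0
p=1,n=3: c = 0+3 = 3
p=1,n=4: c = 3+4 = 7
p=1,n=5: c = 7+5 = 12
p=2,n=3: c = 12+6 = 18
p=2,n=4: c = 18+8 = 26
p=2,n=5: c = 26+10 = 36
p=3,n=3: c = 36+9 = 45
p=3,n=4: c = 45+12 = 57
p=3,n=5: c = 57+15 = 72

72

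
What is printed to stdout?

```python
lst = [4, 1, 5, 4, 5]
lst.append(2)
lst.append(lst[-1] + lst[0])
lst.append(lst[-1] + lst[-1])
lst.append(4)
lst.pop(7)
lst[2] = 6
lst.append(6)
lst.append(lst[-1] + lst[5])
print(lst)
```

append 2 → [4, 1, 5, 4, 5, 2]
append lst[-1]+lst[0] = 2+4 = 6 → [4, 1, 5, 4, 5, 2, 6]
append lst[-1]+lst[-1] = 6+6 = 12 → [4, 1, 5, 4, 5, 2, 6, 12]
append 4 → [4, 1, 5, 4, 5, 2, 6, 12, 4]
pop(7) removes 12 → [4, 1, 5, 4, 5, 2, 6, 4]
lst[2] = 6 → [4, 1, 6, 4, 5, 2, 6, 4]
append 6 → [4, 1, 6, 4, 5, 2, 6, 4, 6]
append lst[-1]+lst[5] = 6+2 = 8 → [4, 1, 6, 4, 5, 2, 6, 4, 6, 8]

[4, 1, 6, 4, 5, 2, 6, 4, 6, 8]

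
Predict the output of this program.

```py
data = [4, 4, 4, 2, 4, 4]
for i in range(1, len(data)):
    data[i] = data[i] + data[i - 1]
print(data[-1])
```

i=1: data[1] = 4+4 = 8 → [4, 8, 4, 2, 4, 4]
i=2: data[2] = 4+8 = 12 → [4, 8, 12, 2, 4, 4]
i=3: data[3] = 2+12 = 14 → [4, 8, 12, 14, 4, 4]
i=4: data[4] = 4+14 = 18 → [4, 8, 12, 14, 18, 4]
i=5: data[5] = 4+18 = 22 → [4, 8, 12, 14, 18, 22]

22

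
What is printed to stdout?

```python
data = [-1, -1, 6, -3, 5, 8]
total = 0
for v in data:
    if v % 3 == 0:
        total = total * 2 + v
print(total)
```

9

v=-1: not %3==0
v=-1: not %3==0
v=6: %3==0, total = 0*2+6 = 6
v=-3: %3==0, total = 6*2+(-3) = 9
v=5: not %3==0
v=8: not %3==0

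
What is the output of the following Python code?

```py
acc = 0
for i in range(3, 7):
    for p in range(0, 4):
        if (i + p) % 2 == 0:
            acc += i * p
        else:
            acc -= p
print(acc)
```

i=3,p=0: odd sum, acc = 0-0 = 0
i=3,p=1: even sum, acc = 0+3 = 3
i=3,p=2: odd sum, acc = 3-2 = 1
i=3,p=3: even sum, acc = 1+9 = 10
i=4,p=0: even sum, acc = 10+0 = 10
i=4,p=1: odd sum, acc = 10-1 = 9
i=4,p=2: even sum, acc = 9+8 = 17
i=4,p=3: odd sum, acc = 17-3 = 14
i=5,p=0: odd sum, acc = 14-0 = 14
i=5,p=1: even sum, acc = 14+5 = 19
i=5,p=2: odd sum, acc = 19-2 = 17
i=5,p=3: even sum, acc = 17+15 = 32
i=6,p=0: even sum, acc = 32+0 = 32
i=6,p=1: odd sum, acc = 32-1 = 31
i=6,p=2: even sum, acc = 31+12 = 43
i=6,p=3: odd sum, acc = 43-3 = 40

40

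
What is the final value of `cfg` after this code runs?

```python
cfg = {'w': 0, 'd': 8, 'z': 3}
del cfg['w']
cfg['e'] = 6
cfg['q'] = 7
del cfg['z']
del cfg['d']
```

del 'w' → {'d': 8, 'z': 3}
cfg['e'] = 6 → {'d': 8, 'z': 3, 'e': 6}
cfg['q'] = 7 → {'d': 8, 'z': 3, 'e': 6, 'q': 7}
del 'z' → {'d': 8, 'e': 6, 'q': 7}
del 'd' → {'e': 6, 'q': 7}

{'e': 6, 'q': 7}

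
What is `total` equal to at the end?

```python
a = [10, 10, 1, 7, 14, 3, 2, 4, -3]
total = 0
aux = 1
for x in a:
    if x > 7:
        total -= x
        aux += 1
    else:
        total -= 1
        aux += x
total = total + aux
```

-22

x=10: >7, total = 0-10 = -10; aux=2
x=10: >7, total = (-10)-10 = -20; aux=3
x=1: not >7, total = (-20)-1 = -21; aux=4
x=7: not >7, total = (-21)-1 = -22; aux=11
x=14: >7, total = (-22)-14 = -36; aux=12
x=3: not >7, total = (-36)-1 = -37; aux=15
x=2: not >7, total = (-37)-1 = -38; aux=17
x=4: not >7, total = (-38)-1 = -39; aux=21
x=-3: not >7, total = (-39)-1 = -40; aux=18
total+aux = (-40)+18 = -22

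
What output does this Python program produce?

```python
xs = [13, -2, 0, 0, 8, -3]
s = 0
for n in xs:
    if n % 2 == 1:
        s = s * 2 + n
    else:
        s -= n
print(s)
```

11

n=13: odd, s = 0*2+13 = 13
n=-2: not odd, s = 13-(-2) = 15
n=0: not odd, s = 15-0 = 15
n=0: not odd, s = 15-0 = 15
n=8: not odd, s = 15-8 = 7
n=-3: odd, s = 7*2+(-3) = 11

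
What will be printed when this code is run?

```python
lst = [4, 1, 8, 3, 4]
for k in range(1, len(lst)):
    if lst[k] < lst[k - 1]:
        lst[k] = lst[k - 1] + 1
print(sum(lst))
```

k=1: 1<4, lst[1] = 4+1 = 5 → [4, 5, 8, 3, 4]
k=2: 8>=5, unchanged → [4, 5, 8, 3, 4]
k=3: 3<8, lst[3] = 8+1 = 9 → [4, 5, 8, 9, 4]
k=4: 4<9, lst[4] = 9+1 = 10 → [4, 5, 8, 9, 10]
sum = 36

36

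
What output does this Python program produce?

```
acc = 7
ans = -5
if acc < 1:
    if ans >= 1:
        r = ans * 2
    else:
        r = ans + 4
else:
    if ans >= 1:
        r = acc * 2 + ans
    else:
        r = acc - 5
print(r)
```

2

acc=7, ans=-5
acc < 1 is False; ans >= 1 is False
→ r = acc - 5 = 2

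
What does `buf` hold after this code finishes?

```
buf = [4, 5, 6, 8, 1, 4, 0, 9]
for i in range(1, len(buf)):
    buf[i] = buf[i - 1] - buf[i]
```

[4, -1, -7, -15, -16, -20, -20, -29]

i=1: buf[1] = 4-5 = -1 → [4, -1, 6, 8, 1, 4, 0, 9]
i=2: buf[2] = (-1)-6 = -7 → [4, -1, -7, 8, 1, 4, 0, 9]
i=3: buf[3] = (-7)-8 = -15 → [4, -1, -7, -15, 1, 4, 0, 9]
i=4: buf[4] = (-15)-1 = -16 → [4, -1, -7, -15, -16, 4, 0, 9]
i=5: buf[5] = (-16)-4 = -20 → [4, -1, -7, -15, -16, -20, 0, 9]
i=6: buf[6] = (-20)-0 = -20 → [4, -1, -7, -15, -16, -20, -20, 9]
i=7: buf[7] = (-20)-9 = -29 → [4, -1, -7, -15, -16, -20, -20, -29]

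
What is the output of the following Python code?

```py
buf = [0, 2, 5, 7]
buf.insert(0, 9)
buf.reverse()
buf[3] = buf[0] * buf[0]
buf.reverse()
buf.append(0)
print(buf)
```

insert 9 at 0 → [9, 0, 2, 5, 7]
reverse → [7, 5, 2, 0, 9]
buf[3] = buf[0]*buf[0] = 7*7 = 49 → [7, 5, 2, 49, 9]
reverse → [9, 49, 2, 5, 7]
append 0 → [9, 49, 2, 5, 7, 0]

[9, 49, 2, 5, 7, 0]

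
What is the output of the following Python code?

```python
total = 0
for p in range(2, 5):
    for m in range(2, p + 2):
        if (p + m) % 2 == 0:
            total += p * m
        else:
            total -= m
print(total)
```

20

p=2,m=2: even sum, total = 0+4 = 4
p=2,m=3: odd sum, total = 4-3 = 1
p=3,m=2: odd sum, total = 1-2 = -1
p=3,m=3: even sum, total = (-1)+9 = 8
p=3,m=4: odd sum, total = 8-4 = 4
p=4,m=2: even sum, total = 4+8 = 12
p=4,m=3: odd sum, total = 12-3 = 9
p=4,m=4: even sum, total = 9+16 = 25
p=4,m=5: odd sum, total = 25-5 = 20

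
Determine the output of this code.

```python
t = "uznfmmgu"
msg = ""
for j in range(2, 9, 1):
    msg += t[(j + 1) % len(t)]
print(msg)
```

fmmguuz

j=2: add t[3]='f' → 'f'
j=3: add t[4]='m' → 'fm'
j=4: add t[5]='m' → 'fmm'
j=5: add t[6]='g' → 'fmmg'
j=6: add t[7]='u' → 'fmmgu'
j=7: add t[0]='u' → 'fmmguu'
j=8: add t[1]='z' → 'fmmguuz'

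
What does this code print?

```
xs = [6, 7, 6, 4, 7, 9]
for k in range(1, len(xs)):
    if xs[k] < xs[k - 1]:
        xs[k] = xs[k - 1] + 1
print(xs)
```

k=1: 7>=6, unchanged → [6, 7, 6, 4, 7, 9]
k=2: 6<7, xs[2] = 7+1 = 8 → [6, 7, 8, 4, 7, 9]
k=3: 4<8, xs[3] = 8+1 = 9 → [6, 7, 8, 9, 7, 9]
k=4: 7<9, xs[4] = 9+1 = 10 → [6, 7, 8, 9, 10, 9]
k=5: 9<10, xs[5] = 10+1 = 11 → [6, 7, 8, 9, 10, 11]

[6, 7, 8, 9, 10, 11]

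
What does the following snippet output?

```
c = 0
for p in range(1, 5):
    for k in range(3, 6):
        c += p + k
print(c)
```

p=1,k=3: c = 0+4 = 4
p=1,k=4: c = 4+5 = 9
p=1,k=5: c = 9+6 = 15
p=2,k=3: c = 15+5 = 20
p=2,k=4: c = 20+6 = 26
p=2,k=5: c = 26+7 = 33
p=3,k=3: c = 33+6 = 39
p=3,k=4: c = 39+7 = 46
p=3,k=5: c = 46+8 = 54
p=4,k=3: c = 54+7 = 61
p=4,k=4: c = 61+8 = 69
p=4,k=5: c = 69+9 = 78

78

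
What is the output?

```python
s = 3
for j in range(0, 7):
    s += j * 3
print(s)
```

j=0: s = 3+0*3 = 3
j=1: s = 3+1*3 = 6
j=2: s = 6+2*3 = 12
j=3: s = 12+3*3 = 21
j=4: s = 21+4*3 = 33
j=5: s = 33+5*3 = 48
j=6: s = 48+6*3 = 66

66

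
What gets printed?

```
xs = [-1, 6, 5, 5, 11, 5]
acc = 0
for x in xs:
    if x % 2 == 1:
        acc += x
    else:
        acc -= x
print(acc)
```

19

x=-1: odd, acc = 0+(-1) = -1
x=6: not odd, acc = (-1)-6 = -7
x=5: odd, acc = (-7)+5 = -2
x=5: odd, acc = (-2)+5 = 3
x=11: odd, acc = 3+11 = 14
x=5: odd, acc = 14+5 = 19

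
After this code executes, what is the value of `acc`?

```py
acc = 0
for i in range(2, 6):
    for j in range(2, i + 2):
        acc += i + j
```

i=2,j=2: acc = 0+4 = 4
i=2,j=3: acc = 4+5 = 9
i=3,j=2: acc = 9+5 = 14
i=3,j=3: acc = 14+6 = 20
i=3,j=4: acc = 20+7 = 27
i=4,j=2: acc = 27+6 = 33
i=4,j=3: acc = 33+7 = 40
i=4,j=4: acc = 40+8 = 48
i=4,j=5: acc = 48+9 = 57
i=5,j=2: acc = 57+7 = 64
i=5,j=3: acc = 64+8 = 72
i=5,j=4: acc = 72+9 = 81
i=5,j=5: acc = 81+10 = 91
i=5,j=6: acc = 91+11 = 102

102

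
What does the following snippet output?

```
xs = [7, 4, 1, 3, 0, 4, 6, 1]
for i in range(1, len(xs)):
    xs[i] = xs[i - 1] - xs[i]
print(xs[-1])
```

i=1: xs[1] = 7-4 = 3 → [7, 3, 1, 3, 0, 4, 6, 1]
i=2: xs[2] = 3-1 = 2 → [7, 3, 2, 3, 0, 4, 6, 1]
i=3: xs[3] = 2-3 = -1 → [7, 3, 2, -1, 0, 4, 6, 1]
i=4: xs[4] = (-1)-0 = -1 → [7, 3, 2, -1, -1, 4, 6, 1]
i=5: xs[5] = (-1)-4 = -5 → [7, 3, 2, -1, -1, -5, 6, 1]
i=6: xs[6] = (-5)-6 = -11 → [7, 3, 2, -1, -1, -5, -11, 1]
i=7: xs[7] = (-11)-1 = -12 → [7, 3, 2, -1, -1, -5, -11, -12]

-12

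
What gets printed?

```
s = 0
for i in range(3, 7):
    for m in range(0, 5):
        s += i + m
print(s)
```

i=3,m=0: s = 0+3 = 3
i=3,m=1: s = 3+4 = 7
i=3,m=2: s = 7+5 = 12
i=3,m=3: s = 12+6 = 18
i=3,m=4: s = 18+7 = 25
i=4,m=0: s = 25+4 = 29
i=4,m=1: s = 29+5 = 34
i=4,m=2: s = 34+6 = 40
i=4,m=3: s = 40+7 = 47
i=4,m=4: s = 47+8 = 55
i=5,m=0: s = 55+5 = 60
i=5,m=1: s = 60+6 = 66
i=5,m=2: s = 66+7 = 73
i=5,m=3: s = 73+8 = 81
i=5,m=4: s = 81+9 = 90
i=6,m=0: s = 90+6 = 96
i=6,m=1: s = 96+7 = 103
i=6,m=2: s = 103+8 = 111
i=6,m=3: s = 111+9 = 120
i=6,m=4: s = 120+10 = 130

130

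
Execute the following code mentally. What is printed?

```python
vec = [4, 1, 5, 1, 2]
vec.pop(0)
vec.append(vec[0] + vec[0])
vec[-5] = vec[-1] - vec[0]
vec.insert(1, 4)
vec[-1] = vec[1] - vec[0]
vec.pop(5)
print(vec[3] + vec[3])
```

pop(0) removes 4 → [1, 5, 1, 2]
append vec[0]+vec[0] = 1+1 = 2 → [1, 5, 1, 2, 2]
vec[-5] = vec[-1]-vec[0] = 2-1 = 1 → [1, 5, 1, 2, 2]
insert 4 at 1 → [1, 4, 5, 1, 2, 2]
vec[-1] = vec[1]-vec[0] = 4-1 = 3 → [1, 4, 5, 1, 2, 3]
pop(5) removes 3 → [1, 4, 5, 1, 2]
vec[3]+vec[3] = 1+1 = 2

2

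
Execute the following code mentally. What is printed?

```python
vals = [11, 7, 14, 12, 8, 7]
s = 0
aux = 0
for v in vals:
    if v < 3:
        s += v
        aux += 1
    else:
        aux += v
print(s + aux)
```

59

v=11: not <3; aux=11
v=7: not <3; aux=18
v=14: not <3; aux=32
v=12: not <3; aux=44
v=8: not <3; aux=52
v=7: not <3; aux=59
s+aux = 0+59 = 59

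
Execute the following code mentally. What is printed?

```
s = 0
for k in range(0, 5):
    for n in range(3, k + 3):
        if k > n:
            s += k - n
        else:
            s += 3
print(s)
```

28

k=1,n=3: not 1>3, s = 0+3 = 3
k=2,n=3: not 2>3, s = 3+3 = 6
k=2,n=4: not 2>4, s = 6+3 = 9
k=3,n=3: not 3>3, s = 9+3 = 12
k=3,n=4: not 3>4, s = 12+3 = 15
k=3,n=5: not 3>5, s = 15+3 = 18
k=4,n=3: 4>3, s = 18+1 = 19
k=4,n=4: not 4>4, s = 19+3 = 22
k=4,n=5: not 4>5, s = 22+3 = 25
k=4,n=6: not 4>6, s = 25+3 = 28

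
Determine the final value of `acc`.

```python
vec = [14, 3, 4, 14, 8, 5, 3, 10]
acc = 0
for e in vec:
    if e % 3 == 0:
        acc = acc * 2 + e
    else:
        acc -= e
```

-119

e=14: not %3==0, acc = 0-14 = -14
e=3: %3==0, acc = (-14)*2+3 = -25
e=4: not %3==0, acc = (-25)-4 = -29
e=14: not %3==0, acc = (-29)-14 = -43
e=8: not %3==0, acc = (-43)-8 = -51
e=5: not %3==0, acc = (-51)-5 = -56
e=3: %3==0, acc = (-56)*2+3 = -109
e=10: not %3==0, acc = (-109)-10 = -119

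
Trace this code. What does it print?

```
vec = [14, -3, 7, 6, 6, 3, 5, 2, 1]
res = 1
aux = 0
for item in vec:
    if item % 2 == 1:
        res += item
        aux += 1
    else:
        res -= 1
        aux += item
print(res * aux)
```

330

item=14: not odd, res = 1-1 = 0; aux=14
item=-3: odd, res = 0+(-3) = -3; aux=15
item=7: odd, res = (-3)+7 = 4; aux=16
item=6: not odd, res = 4-1 = 3; aux=22
item=6: not odd, res = 3-1 = 2; aux=28
item=3: odd, res = 2+3 = 5; aux=29
item=5: odd, res = 5+5 = 10; aux=30
item=2: not odd, res = 10-1 = 9; aux=32
item=1: odd, res = 9+1 = 10; aux=33
res*aux = 10*33 = 330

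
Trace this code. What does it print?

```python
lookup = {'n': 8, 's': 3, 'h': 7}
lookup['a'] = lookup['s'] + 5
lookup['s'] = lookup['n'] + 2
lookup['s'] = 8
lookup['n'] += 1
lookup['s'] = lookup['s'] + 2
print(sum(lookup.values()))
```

lookup['a'] = lookup['s']+5 = 8 → {'n': 8, 's': 3, 'h': 7, 'a': 8}
lookup['s'] = lookup['n']+2 = 10 → {'n': 8, 's': 10, 'h': 7, 'a': 8}
lookup['s'] = 8 → {'n': 8, 's': 8, 'h': 7, 'a': 8}
lookup['n'] = 8+1 = 9 → {'n': 9, 's': 8, 'h': 7, 'a': 8}
lookup['s'] = lookup['s']+2 = 10 → {'n': 9, 's': 10, 'h': 7, 'a': 8}
sum of values = 34

34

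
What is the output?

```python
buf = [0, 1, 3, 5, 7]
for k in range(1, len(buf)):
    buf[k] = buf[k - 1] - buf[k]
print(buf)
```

[0, -1, -4, -9, -16]

k=1: buf[1] = 0-1 = -1 → [0, -1, 3, 5, 7]
k=2: buf[2] = (-1)-3 = -4 → [0, -1, -4, 5, 7]
k=3: buf[3] = (-4)-5 = -9 → [0, -1, -4, -9, 7]
k=4: buf[4] = (-9)-7 = -16 → [0, -1, -4, -9, -16]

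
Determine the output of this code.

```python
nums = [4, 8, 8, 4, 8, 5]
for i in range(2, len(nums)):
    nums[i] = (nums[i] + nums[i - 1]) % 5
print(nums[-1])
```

3

i=2: nums[2] = (8+8)%5 = 1 → [4, 8, 1, 4, 8, 5]
i=3: nums[3] = (4+1)%5 = 0 → [4, 8, 1, 0, 8, 5]
i=4: nums[4] = (8+0)%5 = 3 → [4, 8, 1, 0, 3, 5]
i=5: nums[5] = (5+3)%5 = 3 → [4, 8, 1, 0, 3, 3]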